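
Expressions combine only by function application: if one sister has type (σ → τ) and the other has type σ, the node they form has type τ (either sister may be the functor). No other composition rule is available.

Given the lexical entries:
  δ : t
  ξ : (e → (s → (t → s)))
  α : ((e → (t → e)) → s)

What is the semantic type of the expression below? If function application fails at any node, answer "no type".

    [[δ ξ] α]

no type

At [δ ξ]: neither t nor (e → (s → (t → s))) can take the other as argument; the node is ill-typed.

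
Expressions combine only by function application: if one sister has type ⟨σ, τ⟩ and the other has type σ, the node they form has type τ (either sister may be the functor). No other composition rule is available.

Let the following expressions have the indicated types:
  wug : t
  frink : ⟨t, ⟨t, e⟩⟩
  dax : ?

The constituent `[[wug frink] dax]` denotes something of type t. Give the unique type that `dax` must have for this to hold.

For [[wug frink] dax] to have type t with [wug frink] of type ⟨t, e⟩, dax must be the function: dax : ⟨⟨t, e⟩, t⟩.

⟨⟨t, e⟩, t⟩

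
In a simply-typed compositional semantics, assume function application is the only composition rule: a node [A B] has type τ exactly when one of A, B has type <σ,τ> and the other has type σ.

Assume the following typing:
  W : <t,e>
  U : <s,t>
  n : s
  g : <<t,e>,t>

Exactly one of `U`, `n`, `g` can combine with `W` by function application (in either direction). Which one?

g

U : <s,t> — no; W wants t, and U wants s.
n : s — no; W wants t, and n wants nothing (atomic).
g — combines: g : <<t,e>,t> takes W : <t,e> as argument, giving t.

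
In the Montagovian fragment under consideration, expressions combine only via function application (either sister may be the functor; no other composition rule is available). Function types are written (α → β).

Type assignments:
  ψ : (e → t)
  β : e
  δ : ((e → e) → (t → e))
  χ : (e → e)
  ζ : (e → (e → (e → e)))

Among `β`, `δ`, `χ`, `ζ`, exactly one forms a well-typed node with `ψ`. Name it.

β — combines: ψ : (e → t) takes β : e as argument, giving t.
δ : ((e → e) → (t → e)) — ψ needs e; δ needs (e → e); neither fits.
χ : (e → e) — ψ needs e; χ needs e; neither fits.
ζ : (e → (e → (e → e))) — ψ needs e; ζ needs e; neither fits.

β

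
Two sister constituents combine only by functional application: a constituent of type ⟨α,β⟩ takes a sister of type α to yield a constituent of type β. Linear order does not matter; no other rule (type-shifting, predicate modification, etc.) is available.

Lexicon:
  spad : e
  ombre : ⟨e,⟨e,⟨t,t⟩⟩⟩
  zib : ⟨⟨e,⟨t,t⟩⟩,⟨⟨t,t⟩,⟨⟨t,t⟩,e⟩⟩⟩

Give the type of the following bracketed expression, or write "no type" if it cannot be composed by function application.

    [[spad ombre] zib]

⟨⟨t,t⟩,⟨⟨t,t⟩,e⟩⟩

[spad ombre]: ⟨e,⟨e,⟨t,t⟩⟩⟩ applied to e yields ⟨e,⟨t,t⟩⟩.
[[spad ombre] zib]: ⟨⟨e,⟨t,t⟩⟩,⟨⟨t,t⟩,⟨⟨t,t⟩,e⟩⟩⟩ applied to ⟨e,⟨t,t⟩⟩ yields ⟨⟨t,t⟩,⟨⟨t,t⟩,e⟩⟩.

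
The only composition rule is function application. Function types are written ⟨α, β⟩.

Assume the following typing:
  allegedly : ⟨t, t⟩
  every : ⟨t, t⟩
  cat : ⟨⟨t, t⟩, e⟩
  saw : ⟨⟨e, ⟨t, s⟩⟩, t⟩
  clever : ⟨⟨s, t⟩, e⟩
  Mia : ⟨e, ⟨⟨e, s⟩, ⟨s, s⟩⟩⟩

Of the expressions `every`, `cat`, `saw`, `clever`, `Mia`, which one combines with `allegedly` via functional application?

cat

every : ⟨t, t⟩ — does not combine with allegedly.
cat — combines: cat : ⟨⟨t, t⟩, e⟩ takes allegedly : ⟨t, t⟩ as argument, giving e.
saw : ⟨⟨e, ⟨t, s⟩⟩, t⟩ — does not combine with allegedly.
clever : ⟨⟨s, t⟩, e⟩ — does not combine with allegedly.
Mia : ⟨e, ⟨⟨e, s⟩, ⟨s, s⟩⟩⟩ — does not combine with allegedly.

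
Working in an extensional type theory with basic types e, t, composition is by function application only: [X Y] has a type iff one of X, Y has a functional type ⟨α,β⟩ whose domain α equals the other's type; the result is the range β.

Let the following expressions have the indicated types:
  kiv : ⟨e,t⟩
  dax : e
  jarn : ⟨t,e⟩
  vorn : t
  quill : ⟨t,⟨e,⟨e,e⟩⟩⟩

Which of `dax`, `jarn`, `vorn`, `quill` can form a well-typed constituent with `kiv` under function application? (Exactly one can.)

dax

dax — combines: kiv : ⟨e,t⟩ takes dax : e as argument, giving t.
jarn : ⟨t,e⟩ — does not combine with kiv.
vorn : t — does not combine with kiv.
quill : ⟨t,⟨e,⟨e,e⟩⟩⟩ — does not combine with kiv.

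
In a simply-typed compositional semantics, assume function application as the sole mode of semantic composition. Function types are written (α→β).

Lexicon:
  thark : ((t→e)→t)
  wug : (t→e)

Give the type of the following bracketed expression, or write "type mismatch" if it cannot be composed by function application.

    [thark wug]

t

[thark wug]: ((t→e)→t) applied to (t→e) yields t.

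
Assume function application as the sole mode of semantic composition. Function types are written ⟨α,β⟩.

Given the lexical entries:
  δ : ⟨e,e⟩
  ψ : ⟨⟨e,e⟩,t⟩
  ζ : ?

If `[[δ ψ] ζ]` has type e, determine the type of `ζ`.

⟨t,e⟩

[[δ ψ] ζ] is required to be e. [δ ψ] : t cannot yield e as functor, so ζ : ⟨t,e⟩.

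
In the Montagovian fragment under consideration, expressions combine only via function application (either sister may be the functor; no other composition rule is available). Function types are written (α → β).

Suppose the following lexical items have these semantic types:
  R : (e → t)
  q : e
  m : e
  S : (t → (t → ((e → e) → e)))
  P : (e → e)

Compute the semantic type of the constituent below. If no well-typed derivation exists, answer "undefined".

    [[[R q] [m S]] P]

[R q]: R is (e → t), q is e; result t.
[m S]: e with (t → (t → ((e → e) → e))) — neither is a function whose domain matches the other; composition fails here.

undefined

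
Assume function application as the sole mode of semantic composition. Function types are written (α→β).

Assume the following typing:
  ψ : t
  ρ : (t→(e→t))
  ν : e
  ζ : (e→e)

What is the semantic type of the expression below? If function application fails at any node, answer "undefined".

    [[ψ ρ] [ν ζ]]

t

At [ψ ρ], ρ : (t→(e→t)) takes ψ : t, giving (e→t).
At [ν ζ], ζ : (e→e) takes ν : e, giving e.
At [[ψ ρ] [ν ζ]], [ψ ρ] : (e→t) takes [ν ζ] : e, giving t.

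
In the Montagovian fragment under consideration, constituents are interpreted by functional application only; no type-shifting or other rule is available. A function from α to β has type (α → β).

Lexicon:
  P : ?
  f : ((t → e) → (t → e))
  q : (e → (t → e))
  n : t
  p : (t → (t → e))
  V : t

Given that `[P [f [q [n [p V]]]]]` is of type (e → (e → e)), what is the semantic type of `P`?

[P [f [q [n [p V]]]]] must have type (e → (e → e)). The sister [f [q [n [p V]]]] has type (t → e); that is not a function onto (e → (e → e)), so P must be the functor, of type ((t → e) → (e → (e → e))).

((t → e) → (e → (e → e)))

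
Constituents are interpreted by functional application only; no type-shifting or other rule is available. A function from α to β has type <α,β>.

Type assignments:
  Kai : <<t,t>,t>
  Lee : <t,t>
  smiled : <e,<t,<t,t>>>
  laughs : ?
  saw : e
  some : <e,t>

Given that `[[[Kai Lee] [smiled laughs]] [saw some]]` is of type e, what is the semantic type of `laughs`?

[[[Kai Lee] [smiled laughs]] [saw some]] is required to be e. [saw some] : t cannot yield e as functor, so [[Kai Lee] [smiled laughs]] : <t,e>.
[[Kai Lee] [smiled laughs]] is required to be <t,e>. [Kai Lee] : t cannot yield <t,e> as functor, so [smiled laughs] : <t,<t,e>>.
[smiled laughs] is required to be <t,<t,e>>. smiled : <e,<t,<t,t>>> cannot yield <t,<t,e>> as functor, so laughs : <<e,<t,<t,t>>>,<t,<t,e>>>.

<<e,<t,<t,t>>>,<t,<t,e>>>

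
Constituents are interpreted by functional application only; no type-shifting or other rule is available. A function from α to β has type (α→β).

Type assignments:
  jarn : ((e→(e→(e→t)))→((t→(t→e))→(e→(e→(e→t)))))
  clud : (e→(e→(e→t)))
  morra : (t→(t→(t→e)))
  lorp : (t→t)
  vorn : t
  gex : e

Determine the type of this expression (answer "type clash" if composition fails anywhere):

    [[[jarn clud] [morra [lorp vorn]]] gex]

[jarn clud]: ((e→(e→(e→t)))→((t→(t→e))→(e→(e→(e→t))))) applied to (e→(e→(e→t))) yields ((t→(t→e))→(e→(e→(e→t)))).
[lorp vorn]: (t→t) applied to t yields t.
[morra [lorp vorn]]: (t→(t→(t→e))) applied to t yields (t→(t→e)).
[[jarn clud] [morra [lorp vorn]]]: ((t→(t→e))→(e→(e→(e→t)))) applied to (t→(t→e)) yields (e→(e→(e→t))).
[[[jarn clud] [morra [lorp vorn]]] gex]: (e→(e→(e→t))) applied to e yields (e→(e→t)).

(e→(e→t))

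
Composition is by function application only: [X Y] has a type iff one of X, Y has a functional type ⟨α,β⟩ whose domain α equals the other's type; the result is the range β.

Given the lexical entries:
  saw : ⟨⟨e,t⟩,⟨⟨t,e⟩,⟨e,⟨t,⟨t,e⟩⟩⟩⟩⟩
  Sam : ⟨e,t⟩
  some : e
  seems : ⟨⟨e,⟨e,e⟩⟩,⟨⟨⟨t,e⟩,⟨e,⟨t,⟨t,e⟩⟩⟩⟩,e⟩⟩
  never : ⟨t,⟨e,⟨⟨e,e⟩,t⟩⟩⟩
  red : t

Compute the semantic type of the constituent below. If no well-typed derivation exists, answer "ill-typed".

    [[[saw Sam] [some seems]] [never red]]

ill-typed

At [saw Sam], saw : ⟨⟨e,t⟩,⟨⟨t,e⟩,⟨e,⟨t,⟨t,e⟩⟩⟩⟩⟩ takes Sam : ⟨e,t⟩, giving ⟨⟨t,e⟩,⟨e,⟨t,⟨t,e⟩⟩⟩⟩.
At [some seems]: neither e nor ⟨⟨e,⟨e,e⟩⟩,⟨⟨⟨t,e⟩,⟨e,⟨t,⟨t,e⟩⟩⟩⟩,e⟩⟩ can take the other as argument; the node is ill-typed.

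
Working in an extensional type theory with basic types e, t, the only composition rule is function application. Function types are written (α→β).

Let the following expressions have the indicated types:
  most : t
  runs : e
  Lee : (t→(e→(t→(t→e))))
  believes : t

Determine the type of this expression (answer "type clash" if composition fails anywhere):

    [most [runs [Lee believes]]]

(t→e)

[Lee believes]: (t→(e→(t→(t→e)))) applied to t yields (e→(t→(t→e))).
[runs [Lee believes]]: (e→(t→(t→e))) applied to e yields (t→(t→e)).
[most [runs [Lee believes]]]: (t→(t→e)) applied to t yields (t→e).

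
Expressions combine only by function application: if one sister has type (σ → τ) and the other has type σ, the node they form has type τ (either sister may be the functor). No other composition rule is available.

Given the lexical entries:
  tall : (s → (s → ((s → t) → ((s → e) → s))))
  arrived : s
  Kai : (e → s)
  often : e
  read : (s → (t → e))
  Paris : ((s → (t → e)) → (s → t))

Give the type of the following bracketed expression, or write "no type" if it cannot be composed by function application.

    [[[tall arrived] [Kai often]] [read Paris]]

[tall arrived]: tall is (s → (s → ((s → t) → ((s → e) → s)))), arrived is s; result (s → ((s → t) → ((s → e) → s))).
[Kai often]: Kai is (e → s), often is e; result s.
[[tall arrived] [Kai often]]: [tall arrived] is (s → ((s → t) → ((s → e) → s))), [Kai often] is s; result ((s → t) → ((s → e) → s)).
[read Paris]: Paris is ((s → (t → e)) → (s → t)), read is (s → (t → e)); result (s → t).
[[[tall arrived] [Kai often]] [read Paris]]: [[tall arrived] [Kai often]] is ((s → t) → ((s → e) → s)), [read Paris] is (s → t); result ((s → e) → s).

((s → e) → s)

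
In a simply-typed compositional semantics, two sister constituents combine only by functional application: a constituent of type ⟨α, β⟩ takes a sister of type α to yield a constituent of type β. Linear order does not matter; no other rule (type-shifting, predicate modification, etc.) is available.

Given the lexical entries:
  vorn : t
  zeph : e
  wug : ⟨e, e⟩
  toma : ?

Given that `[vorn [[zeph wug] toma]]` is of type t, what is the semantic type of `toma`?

For [vorn [[zeph wug] toma]] to have type t with vorn of type t, [[zeph wug] toma] must be the function: [[zeph wug] toma] : ⟨t, t⟩.
For [[zeph wug] toma] to have type ⟨t, t⟩ with [zeph wug] of type e, toma must be the function: toma : ⟨e, ⟨t, t⟩⟩.

⟨e, ⟨t, t⟩⟩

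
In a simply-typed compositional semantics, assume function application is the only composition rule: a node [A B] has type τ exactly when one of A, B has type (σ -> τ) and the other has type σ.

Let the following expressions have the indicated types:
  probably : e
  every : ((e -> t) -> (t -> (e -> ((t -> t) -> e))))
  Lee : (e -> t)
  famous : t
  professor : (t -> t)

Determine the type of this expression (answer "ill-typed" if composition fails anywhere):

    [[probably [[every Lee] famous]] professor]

e

[every Lee]: ((e -> t) -> (t -> (e -> ((t -> t) -> e)))) applied to (e -> t) yields (t -> (e -> ((t -> t) -> e))).
[[every Lee] famous]: (t -> (e -> ((t -> t) -> e))) applied to t yields (e -> ((t -> t) -> e)).
[probably [[every Lee] famous]]: (e -> ((t -> t) -> e)) applied to e yields ((t -> t) -> e).
[[probably [[every Lee] famous]] professor]: ((t -> t) -> e) applied to (t -> t) yields e.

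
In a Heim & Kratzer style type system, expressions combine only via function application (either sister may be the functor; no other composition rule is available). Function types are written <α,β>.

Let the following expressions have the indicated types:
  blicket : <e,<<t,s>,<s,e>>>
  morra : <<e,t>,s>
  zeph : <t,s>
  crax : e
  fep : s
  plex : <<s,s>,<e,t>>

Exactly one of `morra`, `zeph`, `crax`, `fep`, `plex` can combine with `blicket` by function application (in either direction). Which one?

crax

morra : <<e,t>,s> — blicket needs e; morra needs <e,t>; neither fits.
zeph : <t,s> — blicket needs e; zeph needs t; neither fits.
crax — combines: blicket : <e,<<t,s>,<s,e>>> takes crax : e as argument, giving <<t,s>,<s,e>>.
fep : s — blicket needs e; fep needs nothing (atomic); neither fits.
plex : <<s,s>,<e,t>> — blicket needs e; plex needs <s,s>; neither fits.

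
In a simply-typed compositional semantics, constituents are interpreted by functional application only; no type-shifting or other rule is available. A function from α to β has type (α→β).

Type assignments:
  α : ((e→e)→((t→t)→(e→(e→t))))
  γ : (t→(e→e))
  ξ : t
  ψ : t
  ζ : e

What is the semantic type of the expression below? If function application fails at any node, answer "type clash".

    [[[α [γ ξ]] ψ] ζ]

At [γ ξ], γ : (t→(e→e)) takes ξ : t, giving (e→e).
At [α [γ ξ]], α : ((e→e)→((t→t)→(e→(e→t)))) takes [γ ξ] : (e→e), giving ((t→t)→(e→(e→t))).
[[α [γ ξ]] ψ]: ((t→t)→(e→(e→t))) with t — neither is a function whose domain matches the other; composition fails here.

type clash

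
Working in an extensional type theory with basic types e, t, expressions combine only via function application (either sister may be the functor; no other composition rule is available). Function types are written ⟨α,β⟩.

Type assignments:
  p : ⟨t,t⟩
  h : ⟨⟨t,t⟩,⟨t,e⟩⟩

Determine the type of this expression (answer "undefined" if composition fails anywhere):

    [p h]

[p h]: h is ⟨⟨t,t⟩,⟨t,e⟩⟩, p is ⟨t,t⟩; result ⟨t,e⟩.

⟨t,e⟩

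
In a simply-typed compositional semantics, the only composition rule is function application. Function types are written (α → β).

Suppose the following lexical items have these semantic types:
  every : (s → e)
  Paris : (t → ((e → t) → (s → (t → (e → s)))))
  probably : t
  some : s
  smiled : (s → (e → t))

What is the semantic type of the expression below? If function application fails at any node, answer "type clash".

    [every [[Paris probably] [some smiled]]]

type clash

[Paris probably]: Paris is (t → ((e → t) → (s → (t → (e → s))))), probably is t; result ((e → t) → (s → (t → (e → s)))).
[some smiled]: smiled is (s → (e → t)), some is s; result (e → t).
[[Paris probably] [some smiled]]: [Paris probably] is ((e → t) → (s → (t → (e → s)))), [some smiled] is (e → t); result (s → (t → (e → s))).
[every [[Paris probably] [some smiled]]]: (s → e) and (s → (t → (e → s))) cannot combine by function application — type clash.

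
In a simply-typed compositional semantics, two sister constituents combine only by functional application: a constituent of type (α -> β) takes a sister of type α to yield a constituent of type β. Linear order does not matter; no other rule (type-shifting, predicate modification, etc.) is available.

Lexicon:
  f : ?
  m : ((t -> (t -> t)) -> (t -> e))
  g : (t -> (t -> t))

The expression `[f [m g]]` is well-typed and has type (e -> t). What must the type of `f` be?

((t -> e) -> (e -> t))

[f [m g]] must have type (e -> t). The sister [m g] has type (t -> e); that is not a function onto (e -> t), so f must be the functor, of type ((t -> e) -> (e -> t)).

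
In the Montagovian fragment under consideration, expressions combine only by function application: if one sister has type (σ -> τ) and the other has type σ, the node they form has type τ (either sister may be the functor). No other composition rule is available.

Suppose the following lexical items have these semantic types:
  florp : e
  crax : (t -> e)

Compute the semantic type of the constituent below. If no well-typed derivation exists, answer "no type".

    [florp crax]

[florp crax]: e with (t -> e) — neither is a function whose domain matches the other; composition fails here.

no type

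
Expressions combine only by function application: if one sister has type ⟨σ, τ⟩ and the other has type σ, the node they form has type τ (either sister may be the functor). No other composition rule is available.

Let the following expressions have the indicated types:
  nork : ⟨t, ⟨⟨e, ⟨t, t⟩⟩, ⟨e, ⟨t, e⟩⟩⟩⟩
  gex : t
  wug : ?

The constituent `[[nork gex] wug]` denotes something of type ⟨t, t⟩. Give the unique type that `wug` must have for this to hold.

⟨⟨⟨e, ⟨t, t⟩⟩, ⟨e, ⟨t, e⟩⟩⟩, ⟨t, t⟩⟩

[[nork gex] wug] must have type ⟨t, t⟩. The sister [nork gex] has type ⟨⟨e, ⟨t, t⟩⟩, ⟨e, ⟨t, e⟩⟩⟩; that is not a function onto ⟨t, t⟩, so wug must be the functor, of type ⟨⟨⟨e, ⟨t, t⟩⟩, ⟨e, ⟨t, e⟩⟩⟩, ⟨t, t⟩⟩.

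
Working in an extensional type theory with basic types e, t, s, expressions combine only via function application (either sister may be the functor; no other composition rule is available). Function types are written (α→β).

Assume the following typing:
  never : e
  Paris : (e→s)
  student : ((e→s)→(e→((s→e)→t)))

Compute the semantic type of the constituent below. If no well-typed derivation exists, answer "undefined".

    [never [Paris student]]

[Paris student]: student is ((e→s)→(e→((s→e)→t))), Paris is (e→s); result (e→((s→e)→t)).
[never [Paris student]]: [Paris student] is (e→((s→e)→t)), never is e; result ((s→e)→t).

((s→e)→t)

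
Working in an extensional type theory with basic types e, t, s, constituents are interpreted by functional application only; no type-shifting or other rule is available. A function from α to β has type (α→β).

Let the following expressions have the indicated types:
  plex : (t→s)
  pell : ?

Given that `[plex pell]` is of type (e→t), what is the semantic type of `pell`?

((t→s)→(e→t))

[plex pell] is required to be (e→t). plex : (t→s) cannot yield (e→t) as functor, so pell : ((t→s)→(e→t)).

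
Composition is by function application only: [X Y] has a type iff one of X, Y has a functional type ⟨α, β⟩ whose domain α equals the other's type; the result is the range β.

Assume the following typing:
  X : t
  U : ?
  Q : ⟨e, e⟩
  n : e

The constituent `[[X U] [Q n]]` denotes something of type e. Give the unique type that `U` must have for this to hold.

[[X U] [Q n]] is required to be e. [Q n] : e cannot yield e as functor, so [X U] : ⟨e, e⟩.
[X U] is required to be ⟨e, e⟩. X : t cannot yield ⟨e, e⟩ as functor, so U : ⟨t, ⟨e, e⟩⟩.

⟨t, ⟨e, e⟩⟩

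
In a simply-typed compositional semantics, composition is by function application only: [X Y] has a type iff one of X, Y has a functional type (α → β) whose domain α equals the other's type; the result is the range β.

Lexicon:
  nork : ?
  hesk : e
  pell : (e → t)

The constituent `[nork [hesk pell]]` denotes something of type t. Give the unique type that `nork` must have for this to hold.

At [nork [hesk pell]] (required: t): [hesk pell] is t, which is not a function with range t; hence nork is the functor — type (t → t).

(t → t)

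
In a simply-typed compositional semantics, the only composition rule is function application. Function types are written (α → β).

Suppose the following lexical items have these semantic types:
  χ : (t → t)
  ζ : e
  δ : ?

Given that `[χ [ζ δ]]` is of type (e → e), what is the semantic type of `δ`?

[χ [ζ δ]] is required to be (e → e). χ : (t → t) cannot yield (e → e) as functor, so [ζ δ] : ((t → t) → (e → e)).
[ζ δ] is required to be ((t → t) → (e → e)). ζ : e cannot yield ((t → t) → (e → e)) as functor, so δ : (e → ((t → t) → (e → e))).

(e → ((t → t) → (e → e)))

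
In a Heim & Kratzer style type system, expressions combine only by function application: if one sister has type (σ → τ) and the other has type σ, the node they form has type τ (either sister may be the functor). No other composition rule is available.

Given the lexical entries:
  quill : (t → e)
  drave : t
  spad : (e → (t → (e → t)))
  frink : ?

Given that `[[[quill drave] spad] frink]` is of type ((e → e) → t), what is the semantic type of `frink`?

[[[quill drave] spad] frink] is required to be ((e → e) → t). [[quill drave] spad] : (t → (e → t)) cannot yield ((e → e) → t) as functor, so frink : ((t → (e → t)) → ((e → e) → t)).

((t → (e → t)) → ((e → e) → t))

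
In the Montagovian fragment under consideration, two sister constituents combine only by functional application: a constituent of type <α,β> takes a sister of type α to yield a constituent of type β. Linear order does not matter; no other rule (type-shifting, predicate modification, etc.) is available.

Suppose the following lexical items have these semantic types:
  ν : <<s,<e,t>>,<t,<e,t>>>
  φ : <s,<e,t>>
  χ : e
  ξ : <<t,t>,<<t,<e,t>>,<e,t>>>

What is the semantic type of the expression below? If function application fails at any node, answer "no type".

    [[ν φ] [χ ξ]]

no type

[ν φ]: <<s,<e,t>>,<t,<e,t>>> applied to <s,<e,t>> yields <t,<e,t>>.
[χ ξ]: e and <<t,t>,<<t,<e,t>>,<e,t>>> cannot combine by function application — type clash.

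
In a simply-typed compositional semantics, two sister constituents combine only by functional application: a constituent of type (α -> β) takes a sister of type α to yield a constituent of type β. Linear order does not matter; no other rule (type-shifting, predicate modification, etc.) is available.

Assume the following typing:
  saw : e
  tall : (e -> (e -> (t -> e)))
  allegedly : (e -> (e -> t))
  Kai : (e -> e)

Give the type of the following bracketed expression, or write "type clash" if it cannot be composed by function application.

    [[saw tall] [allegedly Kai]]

[saw tall]: (e -> (e -> (t -> e))) applied to e yields (e -> (t -> e)).
[allegedly Kai]: (e -> (e -> t)) and (e -> e) cannot combine by function application — type clash.

type clash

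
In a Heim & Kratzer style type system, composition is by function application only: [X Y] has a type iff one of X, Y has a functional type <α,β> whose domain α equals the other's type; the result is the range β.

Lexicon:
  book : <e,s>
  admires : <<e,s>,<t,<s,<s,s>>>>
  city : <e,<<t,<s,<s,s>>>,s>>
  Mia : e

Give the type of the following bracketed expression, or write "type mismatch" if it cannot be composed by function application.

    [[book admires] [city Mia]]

s

[book admires] — admires of type <<e,s>,<t,<s,<s,s>>>> combines with book of type <e,s>: type <t,<s,<s,s>>>.
[city Mia] — city of type <e,<<t,<s,<s,s>>>,s>> combines with Mia of type e: type <<t,<s,<s,s>>>,s>.
[[book admires] [city Mia]] — [city Mia] of type <<t,<s,<s,s>>>,s> combines with [book admires] of type <t,<s,<s,s>>>: type s.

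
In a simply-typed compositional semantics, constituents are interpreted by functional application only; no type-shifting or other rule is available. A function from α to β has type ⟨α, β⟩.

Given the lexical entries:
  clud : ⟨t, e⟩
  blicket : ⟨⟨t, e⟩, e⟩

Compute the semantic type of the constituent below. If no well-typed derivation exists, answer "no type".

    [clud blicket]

[clud blicket]: blicket is ⟨⟨t, e⟩, e⟩, clud is ⟨t, e⟩; result e.

e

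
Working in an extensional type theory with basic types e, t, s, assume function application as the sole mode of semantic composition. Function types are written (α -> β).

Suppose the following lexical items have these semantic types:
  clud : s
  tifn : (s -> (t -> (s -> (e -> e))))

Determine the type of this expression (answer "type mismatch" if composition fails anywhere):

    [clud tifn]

(t -> (s -> (e -> e)))

[clud tifn] — tifn of type (s -> (t -> (s -> (e -> e)))) combines with clud of type s: type (t -> (s -> (e -> e))).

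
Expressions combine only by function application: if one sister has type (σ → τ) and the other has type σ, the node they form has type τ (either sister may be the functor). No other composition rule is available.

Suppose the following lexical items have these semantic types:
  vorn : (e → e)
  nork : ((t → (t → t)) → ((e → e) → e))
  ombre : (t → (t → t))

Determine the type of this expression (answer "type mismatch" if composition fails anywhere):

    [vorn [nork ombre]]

e

[nork ombre]: ((t → (t → t)) → ((e → e) → e)) applied to (t → (t → t)) yields ((e → e) → e).
[vorn [nork ombre]]: ((e → e) → e) applied to (e → e) yields e.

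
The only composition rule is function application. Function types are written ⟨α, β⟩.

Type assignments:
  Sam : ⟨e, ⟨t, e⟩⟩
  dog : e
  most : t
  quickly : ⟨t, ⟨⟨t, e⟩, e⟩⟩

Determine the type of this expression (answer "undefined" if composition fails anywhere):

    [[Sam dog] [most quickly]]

[Sam dog]: ⟨e, ⟨t, e⟩⟩ applied to e yields ⟨t, e⟩.
[most quickly]: ⟨t, ⟨⟨t, e⟩, e⟩⟩ applied to t yields ⟨⟨t, e⟩, e⟩.
[[Sam dog] [most quickly]]: ⟨⟨t, e⟩, e⟩ applied to ⟨t, e⟩ yields e.

e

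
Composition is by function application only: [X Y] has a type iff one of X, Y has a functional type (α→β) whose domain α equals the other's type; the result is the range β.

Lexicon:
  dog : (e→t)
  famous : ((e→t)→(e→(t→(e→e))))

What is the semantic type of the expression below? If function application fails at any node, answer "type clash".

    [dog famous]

(e→(t→(e→e)))

[dog famous]: functor famous : ((e→t)→(e→(t→(e→e)))), argument dog : (e→t); result (e→(t→(e→e))).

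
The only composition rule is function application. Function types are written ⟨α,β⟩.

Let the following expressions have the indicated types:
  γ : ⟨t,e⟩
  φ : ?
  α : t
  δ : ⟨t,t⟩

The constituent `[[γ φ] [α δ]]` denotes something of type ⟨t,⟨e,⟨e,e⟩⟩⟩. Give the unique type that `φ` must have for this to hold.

⟨⟨t,e⟩,⟨t,⟨t,⟨e,⟨e,e⟩⟩⟩⟩⟩

For [[γ φ] [α δ]] to have type ⟨t,⟨e,⟨e,e⟩⟩⟩ with [α δ] of type t, [γ φ] must be the function: [γ φ] : ⟨t,⟨t,⟨e,⟨e,e⟩⟩⟩⟩.
For [γ φ] to have type ⟨t,⟨t,⟨e,⟨e,e⟩⟩⟩⟩ with γ of type ⟨t,e⟩, φ must be the function: φ : ⟨⟨t,e⟩,⟨t,⟨t,⟨e,⟨e,e⟩⟩⟩⟩⟩.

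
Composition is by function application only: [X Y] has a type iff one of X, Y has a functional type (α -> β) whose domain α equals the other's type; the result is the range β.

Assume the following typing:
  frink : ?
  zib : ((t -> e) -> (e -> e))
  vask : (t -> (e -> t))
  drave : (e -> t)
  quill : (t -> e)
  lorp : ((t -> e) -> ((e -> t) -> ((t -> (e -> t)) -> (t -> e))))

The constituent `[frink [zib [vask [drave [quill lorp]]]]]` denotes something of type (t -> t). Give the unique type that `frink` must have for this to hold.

((e -> e) -> (t -> t))

At [frink [zib [vask [drave [quill lorp]]]]] (required: (t -> t)): [zib [vask [drave [quill lorp]]]] is (e -> e), which is not a function with range (t -> t); hence frink is the functor — type ((e -> e) -> (t -> t)).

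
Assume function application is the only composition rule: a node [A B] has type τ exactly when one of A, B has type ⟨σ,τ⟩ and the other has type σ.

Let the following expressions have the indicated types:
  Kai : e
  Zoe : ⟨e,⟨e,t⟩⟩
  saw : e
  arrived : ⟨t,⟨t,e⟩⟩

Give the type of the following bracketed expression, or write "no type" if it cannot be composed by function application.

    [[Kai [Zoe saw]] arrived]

[Zoe saw]: Zoe is ⟨e,⟨e,t⟩⟩, saw is e; result ⟨e,t⟩.
[Kai [Zoe saw]]: [Zoe saw] is ⟨e,t⟩, Kai is e; result t.
[[Kai [Zoe saw]] arrived]: arrived is ⟨t,⟨t,e⟩⟩, [Kai [Zoe saw]] is t; result ⟨t,e⟩.

⟨t,e⟩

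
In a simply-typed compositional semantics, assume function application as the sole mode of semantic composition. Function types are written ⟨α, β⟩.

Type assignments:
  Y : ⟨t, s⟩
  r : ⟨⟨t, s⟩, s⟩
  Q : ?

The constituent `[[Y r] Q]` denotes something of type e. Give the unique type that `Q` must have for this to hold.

⟨s, e⟩

For [[Y r] Q] to have type e with [Y r] of type s, Q must be the function: Q : ⟨s, e⟩.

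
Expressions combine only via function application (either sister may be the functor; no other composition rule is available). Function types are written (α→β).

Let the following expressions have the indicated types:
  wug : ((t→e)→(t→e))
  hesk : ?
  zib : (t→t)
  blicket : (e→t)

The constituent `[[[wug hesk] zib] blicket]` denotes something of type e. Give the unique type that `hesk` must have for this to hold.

At [[[wug hesk] zib] blicket] (required: e): blicket is (e→t), which is not a function with range e; hence [[wug hesk] zib] is the functor — type ((e→t)→e).
At [[wug hesk] zib] (required: ((e→t)→e)): zib is (t→t), which is not a function with range ((e→t)→e); hence [wug hesk] is the functor — type ((t→t)→((e→t)→e)).
At [wug hesk] (required: ((t→t)→((e→t)→e))): wug is ((t→e)→(t→e)), which is not a function with range ((t→t)→((e→t)→e)); hence hesk is the functor — type (((t→e)→(t→e))→((t→t)→((e→t)→e))).

(((t→e)→(t→e))→((t→t)→((e→t)→e)))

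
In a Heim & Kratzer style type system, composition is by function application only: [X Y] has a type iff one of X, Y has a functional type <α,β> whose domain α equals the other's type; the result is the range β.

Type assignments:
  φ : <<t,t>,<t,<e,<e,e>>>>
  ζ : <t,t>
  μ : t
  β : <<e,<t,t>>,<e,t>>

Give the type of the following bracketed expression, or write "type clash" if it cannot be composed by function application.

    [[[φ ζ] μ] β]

[φ ζ]: functor φ : <<t,t>,<t,<e,<e,e>>>>, argument ζ : <t,t>; result <t,<e,<e,e>>>.
[[φ ζ] μ]: functor [φ ζ] : <t,<e,<e,e>>>, argument μ : t; result <e,<e,e>>.
[[[φ ζ] μ] β]: <e,<e,e>> and <<e,<t,t>>,<e,t>> cannot combine by function application — type clash.

type clash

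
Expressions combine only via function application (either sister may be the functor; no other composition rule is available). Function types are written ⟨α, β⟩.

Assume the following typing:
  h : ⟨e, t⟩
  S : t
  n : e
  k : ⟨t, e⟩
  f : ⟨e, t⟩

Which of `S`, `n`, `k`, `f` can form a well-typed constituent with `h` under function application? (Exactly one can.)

S : t — neither side's domain matches the other.
n — combines: h : ⟨e, t⟩ takes n : e as argument, giving t.
k : ⟨t, e⟩ — neither side's domain matches the other.
f : ⟨e, t⟩ — neither side's domain matches the other.

n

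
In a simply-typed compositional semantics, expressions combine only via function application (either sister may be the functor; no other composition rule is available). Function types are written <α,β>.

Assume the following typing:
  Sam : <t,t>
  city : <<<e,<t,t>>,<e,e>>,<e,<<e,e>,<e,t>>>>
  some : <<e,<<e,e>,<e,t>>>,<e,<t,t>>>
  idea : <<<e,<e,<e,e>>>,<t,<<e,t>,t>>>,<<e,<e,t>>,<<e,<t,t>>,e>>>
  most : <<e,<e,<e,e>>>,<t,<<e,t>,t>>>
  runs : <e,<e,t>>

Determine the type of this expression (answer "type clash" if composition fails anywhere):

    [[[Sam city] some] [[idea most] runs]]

[Sam city]: <t,t> with <<<e,<t,t>>,<e,e>>,<e,<<e,e>,<e,t>>>> — neither is a function whose domain matches the other; composition fails here.

type clash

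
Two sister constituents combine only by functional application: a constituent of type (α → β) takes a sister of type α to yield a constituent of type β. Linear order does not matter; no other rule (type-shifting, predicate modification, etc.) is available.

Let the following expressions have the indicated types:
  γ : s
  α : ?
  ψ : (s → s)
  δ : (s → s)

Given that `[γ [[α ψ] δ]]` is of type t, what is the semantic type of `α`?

((s → s) → ((s → s) → (s → t)))

[γ [[α ψ] δ]] is required to be t. γ : s cannot yield t as functor, so [[α ψ] δ] : (s → t).
[[α ψ] δ] is required to be (s → t). δ : (s → s) cannot yield (s → t) as functor, so [α ψ] : ((s → s) → (s → t)).
[α ψ] is required to be ((s → s) → (s → t)). ψ : (s → s) cannot yield ((s → s) → (s → t)) as functor, so α : ((s → s) → ((s → s) → (s → t))).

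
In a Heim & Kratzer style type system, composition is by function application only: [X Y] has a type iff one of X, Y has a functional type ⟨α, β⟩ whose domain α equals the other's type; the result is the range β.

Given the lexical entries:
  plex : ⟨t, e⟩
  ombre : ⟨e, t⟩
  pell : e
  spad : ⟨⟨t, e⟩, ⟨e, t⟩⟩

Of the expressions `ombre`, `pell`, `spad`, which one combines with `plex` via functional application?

spad

ombre : ⟨e, t⟩ — does not combine with plex.
pell : e — does not combine with plex.
spad — combines: spad : ⟨⟨t, e⟩, ⟨e, t⟩⟩ takes plex : ⟨t, e⟩ as argument, giving ⟨e, t⟩.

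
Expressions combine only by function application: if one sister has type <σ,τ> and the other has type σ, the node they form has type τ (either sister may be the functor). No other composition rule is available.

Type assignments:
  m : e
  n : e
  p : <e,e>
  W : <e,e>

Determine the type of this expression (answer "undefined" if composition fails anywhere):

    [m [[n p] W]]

At [n p], p : <e,e> takes n : e, giving e.
At [[n p] W], W : <e,e> takes [n p] : e, giving e.
[m [[n p] W]]: e with e — neither is a function whose domain matches the other; composition fails here.

undefined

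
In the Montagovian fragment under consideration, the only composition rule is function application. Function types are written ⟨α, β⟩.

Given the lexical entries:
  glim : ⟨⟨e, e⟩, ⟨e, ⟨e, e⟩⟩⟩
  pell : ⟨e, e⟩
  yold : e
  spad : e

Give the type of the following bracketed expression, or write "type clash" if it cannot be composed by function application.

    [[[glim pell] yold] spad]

e

[glim pell]: glim is ⟨⟨e, e⟩, ⟨e, ⟨e, e⟩⟩⟩, pell is ⟨e, e⟩; result ⟨e, ⟨e, e⟩⟩.
[[glim pell] yold]: [glim pell] is ⟨e, ⟨e, e⟩⟩, yold is e; result ⟨e, e⟩.
[[[glim pell] yold] spad]: [[glim pell] yold] is ⟨e, e⟩, spad is e; result e.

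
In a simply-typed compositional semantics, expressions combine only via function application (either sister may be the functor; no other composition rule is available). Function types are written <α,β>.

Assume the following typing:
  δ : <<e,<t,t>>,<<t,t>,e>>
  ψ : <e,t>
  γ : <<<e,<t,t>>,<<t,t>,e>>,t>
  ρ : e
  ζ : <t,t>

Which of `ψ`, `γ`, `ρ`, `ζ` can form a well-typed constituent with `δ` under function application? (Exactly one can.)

ψ : <e,t> — neither side's domain matches the other.
γ — combines: γ : <<<e,<t,t>>,<<t,t>,e>>,t> takes δ : <<e,<t,t>>,<<t,t>,e>> as argument, giving t.
ρ : e — neither side's domain matches the other.
ζ : <t,t> — neither side's domain matches the other.

γ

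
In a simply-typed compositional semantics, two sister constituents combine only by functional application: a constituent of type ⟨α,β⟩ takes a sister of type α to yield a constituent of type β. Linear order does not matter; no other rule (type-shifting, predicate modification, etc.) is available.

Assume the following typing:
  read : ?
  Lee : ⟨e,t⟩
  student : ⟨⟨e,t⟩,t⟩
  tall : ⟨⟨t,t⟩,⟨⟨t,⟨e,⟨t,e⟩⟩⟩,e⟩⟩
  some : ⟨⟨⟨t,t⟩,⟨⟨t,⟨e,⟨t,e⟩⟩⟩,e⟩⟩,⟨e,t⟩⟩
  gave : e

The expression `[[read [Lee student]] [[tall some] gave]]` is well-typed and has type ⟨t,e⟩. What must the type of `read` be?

⟨t,⟨t,⟨t,e⟩⟩⟩

For [[read [Lee student]] [[tall some] gave]] to have type ⟨t,e⟩ with [[tall some] gave] of type t, [read [Lee student]] must be the function: [read [Lee student]] : ⟨t,⟨t,e⟩⟩.
For [read [Lee student]] to have type ⟨t,⟨t,e⟩⟩ with [Lee student] of type t, read must be the function: read : ⟨t,⟨t,⟨t,e⟩⟩⟩.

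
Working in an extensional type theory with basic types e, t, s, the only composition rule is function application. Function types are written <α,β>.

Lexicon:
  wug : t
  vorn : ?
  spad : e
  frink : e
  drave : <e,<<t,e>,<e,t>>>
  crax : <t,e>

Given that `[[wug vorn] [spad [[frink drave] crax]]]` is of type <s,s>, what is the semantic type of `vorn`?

[[wug vorn] [spad [[frink drave] crax]]] is required to be <s,s>. [spad [[frink drave] crax]] : t cannot yield <s,s> as functor, so [wug vorn] : <t,<s,s>>.
[wug vorn] is required to be <t,<s,s>>. wug : t cannot yield <t,<s,s>> as functor, so vorn : <t,<t,<s,s>>>.

<t,<t,<s,s>>>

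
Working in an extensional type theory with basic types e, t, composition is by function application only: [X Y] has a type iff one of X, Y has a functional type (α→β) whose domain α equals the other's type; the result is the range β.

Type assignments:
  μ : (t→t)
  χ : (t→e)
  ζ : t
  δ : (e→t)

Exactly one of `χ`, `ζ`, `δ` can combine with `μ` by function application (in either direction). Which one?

ζ

χ : (t→e) — neither side's domain matches the other.
ζ — combines: μ : (t→t) takes ζ : t as argument, giving t.
δ : (e→t) — neither side's domain matches the other.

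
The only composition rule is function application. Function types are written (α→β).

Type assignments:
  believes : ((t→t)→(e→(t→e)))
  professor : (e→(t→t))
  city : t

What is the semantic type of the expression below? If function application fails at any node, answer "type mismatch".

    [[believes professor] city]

[believes professor]: ((t→t)→(e→(t→e))) and (e→(t→t)) cannot combine by function application — type clash.

type mismatch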